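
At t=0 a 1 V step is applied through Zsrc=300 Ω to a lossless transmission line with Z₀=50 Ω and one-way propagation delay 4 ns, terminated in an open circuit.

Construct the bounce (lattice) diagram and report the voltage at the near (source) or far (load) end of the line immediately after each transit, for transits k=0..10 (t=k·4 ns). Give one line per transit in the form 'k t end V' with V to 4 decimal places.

Γ_L=1.000000, Γ_S=0.714286; launch V₁=1·50/350=0.142857
k=0 src: V=0.1429
k=1 load: inc=0.142857, refl=0.142857·1.000000=0.1429; V=0.000000+0.142857+0.142857=0.2857
k=2 src: inc=0.142857, refl=0.142857·0.714286=0.1020; V=0.142857+0.142857+0.102041=0.3878
k=3 load: inc=0.102041, refl=0.102041·1.000000=0.1020; V=0.285714+0.102041+0.102041=0.4898
k=4 src: inc=0.102041, refl=0.102041·0.714286=0.0729; V=0.387755+0.102041+0.072886=0.5627
k=5 load: inc=0.072886, refl=0.072886·1.000000=0.0729; V=0.489796+0.072886+0.072886=0.6356
k=6 src: inc=0.072886, refl=0.072886·0.714286=0.0521; V=0.562682+0.072886+0.052062=0.6876
k=7 load: inc=0.052062, refl=0.052062·1.000000=0.0521; V=0.635569+0.052062+0.052062=0.7397
k=8 src: inc=0.052062, refl=0.052062·0.714286=0.0372; V=0.687630+0.052062+0.037187=0.7769
k=9 load: inc=0.037187, refl=0.037187·1.000000=0.0372; V=0.739692+0.037187+0.037187=0.8141
k=10 src: inc=0.037187, refl=0.037187·0.714286=0.0266; V=0.776879+0.037187+0.026562=0.8406

0 0 source 0.1429
1 4 load 0.2857
2 8 source 0.3878
3 12 load 0.4898
4 16 source 0.5627
5 20 load 0.6356
6 24 source 0.6876
7 28 load 0.7397
8 32 source 0.7769
9 36 load 0.8141
10 40 source 0.8406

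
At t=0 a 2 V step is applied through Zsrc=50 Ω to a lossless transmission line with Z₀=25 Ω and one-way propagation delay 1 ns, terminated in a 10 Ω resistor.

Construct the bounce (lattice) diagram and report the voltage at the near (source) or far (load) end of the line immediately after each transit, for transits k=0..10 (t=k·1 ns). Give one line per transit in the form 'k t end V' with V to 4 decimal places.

0 0 source 0.6667
1 1 load 0.3810
2 2 source 0.2857
3 3 load 0.3265
4 4 source 0.3401
5 5 load 0.3343
6 6 source 0.3324
7 7 load 0.3332
8 8 source 0.3335
9 9 load 0.3334
10 10 source 0.3333

Γ_L=-0.428571, Γ_S=0.333333; launch V₁=2·25/75=0.666667
k=0 src: V=0.6667
k=1 load: inc=0.666667, refl=0.666667·-0.428571=-0.2857; V=0.000000+0.666667+-0.285714=0.3810
k=2 src: inc=-0.285714, refl=-0.285714·0.333333=-0.0952; V=0.666667+-0.285714+-0.095238=0.2857
k=3 load: inc=-0.095238, refl=-0.095238·-0.428571=0.0408; V=0.380952+-0.095238+0.040816=0.3265
k=4 src: inc=0.040816, refl=0.040816·0.333333=0.0136; V=0.285714+0.040816+0.013605=0.3401
k=5 load: inc=0.013605, refl=0.013605·-0.428571=-0.0058; V=0.326531+0.013605+-0.005831=0.3343
k=6 src: inc=-0.005831, refl=-0.005831·0.333333=-0.0019; V=0.340136+-0.005831+-0.001944=0.3324
k=7 load: inc=-0.001944, refl=-0.001944·-0.428571=0.0008; V=0.334305+-0.001944+0.000833=0.3332
k=8 src: inc=0.000833, refl=0.000833·0.333333=0.0003; V=0.332362+0.000833+0.000278=0.3335
k=9 load: inc=0.000278, refl=0.000278·-0.428571=-0.0001; V=0.333195+0.000278+-0.000119=0.3334
k=10 src: inc=-0.000119, refl=-0.000119·0.333333=-0.0000; V=0.333472+-0.000119+-0.000040=0.3333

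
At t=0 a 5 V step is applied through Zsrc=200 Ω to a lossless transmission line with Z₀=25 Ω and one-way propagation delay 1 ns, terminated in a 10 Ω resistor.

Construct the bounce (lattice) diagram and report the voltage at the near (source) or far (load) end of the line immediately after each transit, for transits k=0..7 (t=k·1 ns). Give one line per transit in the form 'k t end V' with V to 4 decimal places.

0 0 source 0.5556
1 1 load 0.3175
2 2 source 0.1323
3 3 load 0.2116
4 4 source 0.2734
5 5 load 0.2469
6 6 source 0.2263
7 7 load 0.2352

Γ_L=-0.428571, Γ_S=0.777778; launch V₁=5·25/225=0.555556
k=0 src: V=0.5556
k=1 load: inc=0.555556, refl=0.555556·-0.428571=-0.2381; V=0.000000+0.555556+-0.238095=0.3175
k=2 src: inc=-0.238095, refl=-0.238095·0.777778=-0.1852; V=0.555556+-0.238095+-0.185185=0.1323
k=3 load: inc=-0.185185, refl=-0.185185·-0.428571=0.0794; V=0.317460+-0.185185+0.079365=0.2116
k=4 src: inc=0.079365, refl=0.079365·0.777778=0.0617; V=0.132275+0.079365+0.061728=0.2734
k=5 load: inc=0.061728, refl=0.061728·-0.428571=-0.0265; V=0.211640+0.061728+-0.026455=0.2469
k=6 src: inc=-0.026455, refl=-0.026455·0.777778=-0.0206; V=0.273369+-0.026455+-0.020576=0.2263
k=7 load: inc=-0.020576, refl=-0.020576·-0.428571=0.0088; V=0.246914+-0.020576+0.008818=0.2352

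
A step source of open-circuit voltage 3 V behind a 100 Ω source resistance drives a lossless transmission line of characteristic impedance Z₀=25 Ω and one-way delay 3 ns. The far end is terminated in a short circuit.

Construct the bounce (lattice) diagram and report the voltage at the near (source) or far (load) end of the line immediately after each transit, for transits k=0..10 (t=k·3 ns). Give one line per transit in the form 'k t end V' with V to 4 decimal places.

Γ_L=-1.000000, Γ_S=0.600000; launch V₁=3·25/125=0.600000
k=0 src: V=0.6000
k=1 load: inc=0.600000, refl=0.600000·-1.000000=-0.6000; V=0.000000+0.600000+-0.600000=0.0000
k=2 src: inc=-0.600000, refl=-0.600000·0.600000=-0.3600; V=0.600000+-0.600000+-0.360000=-0.3600
k=3 load: inc=-0.360000, refl=-0.360000·-1.000000=0.3600; V=0.000000+-0.360000+0.360000=0.0000
k=4 src: inc=0.360000, refl=0.360000·0.600000=0.2160; V=-0.360000+0.360000+0.216000=0.2160
k=5 load: inc=0.216000, refl=0.216000·-1.000000=-0.2160; V=0.000000+0.216000+-0.216000=0.0000
k=6 src: inc=-0.216000, refl=-0.216000·0.600000=-0.1296; V=0.216000+-0.216000+-0.129600=-0.1296
k=7 load: inc=-0.129600, refl=-0.129600·-1.000000=0.1296; V=0.000000+-0.129600+0.129600=0.0000
k=8 src: inc=0.129600, refl=0.129600·0.600000=0.0778; V=-0.129600+0.129600+0.077760=0.0778
k=9 load: inc=0.077760, refl=0.077760·-1.000000=-0.0778; V=0.000000+0.077760+-0.077760=0.0000
k=10 src: inc=-0.077760, refl=-0.077760·0.600000=-0.0467; V=0.077760+-0.077760+-0.046656=-0.0467

0 0 source 0.6000
1 3 load 0.0000
2 6 source -0.3600
3 9 load 0.0000
4 12 source 0.2160
5 15 load 0.0000
6 18 source -0.1296
7 21 load 0.0000
8 24 source 0.0778
9 27 load 0.0000
10 30 source -0.0467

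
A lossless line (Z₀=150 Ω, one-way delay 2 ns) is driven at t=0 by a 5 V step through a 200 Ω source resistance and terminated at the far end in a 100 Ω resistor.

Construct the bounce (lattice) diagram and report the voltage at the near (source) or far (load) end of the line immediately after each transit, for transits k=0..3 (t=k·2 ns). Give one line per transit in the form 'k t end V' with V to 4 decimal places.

0 0 source 2.1429
1 2 load 1.7143
2 4 source 1.6531
3 6 load 1.6653

Γ_L=-0.200000, Γ_S=0.142857; launch V₁=5·150/350=2.142857
k=0 src: V=2.1429
k=1 load: inc=2.142857, refl=2.142857·-0.200000=-0.4286; V=0.000000+2.142857+-0.428571=1.7143
k=2 src: inc=-0.428571, refl=-0.428571·0.142857=-0.0612; V=2.142857+-0.428571+-0.061224=1.6531
k=3 load: inc=-0.061224, refl=-0.061224·-0.200000=0.0122; V=1.714286+-0.061224+0.012245=1.6653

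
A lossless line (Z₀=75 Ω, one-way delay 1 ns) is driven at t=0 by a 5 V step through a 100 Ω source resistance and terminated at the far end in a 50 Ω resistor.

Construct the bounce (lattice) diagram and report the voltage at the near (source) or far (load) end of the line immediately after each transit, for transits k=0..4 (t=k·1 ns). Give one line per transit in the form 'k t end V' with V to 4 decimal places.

Γ_L=-0.200000, Γ_S=0.142857; launch V₁=5·75/175=2.142857
k=0 src: V=2.1429
k=1 load: inc=2.142857, refl=2.142857·-0.200000=-0.4286; V=0.000000+2.142857+-0.428571=1.7143
k=2 src: inc=-0.428571, refl=-0.428571·0.142857=-0.0612; V=2.142857+-0.428571+-0.061224=1.6531
k=3 load: inc=-0.061224, refl=-0.061224·-0.200000=0.0122; V=1.714286+-0.061224+0.012245=1.6653
k=4 src: inc=0.012245, refl=0.012245·0.142857=0.0017; V=1.653061+0.012245+0.001749=1.6671

0 0 source 2.1429
1 1 load 1.7143
2 2 source 1.6531
3 3 load 1.6653
4 4 source 1.6671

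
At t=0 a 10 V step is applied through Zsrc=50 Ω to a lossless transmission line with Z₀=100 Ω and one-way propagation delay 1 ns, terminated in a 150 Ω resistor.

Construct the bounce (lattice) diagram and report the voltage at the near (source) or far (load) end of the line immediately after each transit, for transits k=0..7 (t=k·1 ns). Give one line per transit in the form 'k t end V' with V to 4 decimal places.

0 0 source 6.6667
1 1 load 8.0000
2 2 source 7.5556
3 3 load 7.4667
4 4 source 7.4963
5 5 load 7.5022
6 6 source 7.5002
7 7 load 7.4999

Γ_L=0.200000, Γ_S=-0.333333; launch V₁=10·100/150=6.666667
k=0 src: V=6.6667
k=1 load: inc=6.666667, refl=6.666667·0.200000=1.3333; V=0.000000+6.666667+1.333333=8.0000
k=2 src: inc=1.333333, refl=1.333333·-0.333333=-0.4444; V=6.666667+1.333333+-0.444444=7.5556
k=3 load: inc=-0.444444, refl=-0.444444·0.200000=-0.0889; V=8.000000+-0.444444+-0.088889=7.4667
k=4 src: inc=-0.088889, refl=-0.088889·-0.333333=0.0296; V=7.555556+-0.088889+0.029630=7.4963
k=5 load: inc=0.029630, refl=0.029630·0.200000=0.0059; V=7.466667+0.029630+0.005926=7.5022
k=6 src: inc=0.005926, refl=0.005926·-0.333333=-0.0020; V=7.496296+0.005926+-0.001975=7.5002
k=7 load: inc=-0.001975, refl=-0.001975·0.200000=-0.0004; V=7.502222+-0.001975+-0.000395=7.4999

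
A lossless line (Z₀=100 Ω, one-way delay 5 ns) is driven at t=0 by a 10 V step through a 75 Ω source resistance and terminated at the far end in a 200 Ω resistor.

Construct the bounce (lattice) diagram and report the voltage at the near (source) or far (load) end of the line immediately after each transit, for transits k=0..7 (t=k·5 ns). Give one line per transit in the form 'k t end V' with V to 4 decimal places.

Γ_L=0.333333, Γ_S=-0.142857; launch V₁=10·100/175=5.714286
k=0 src: V=5.7143
k=1 load: inc=5.714286, refl=5.714286·0.333333=1.9048; V=0.000000+5.714286+1.904762=7.6190
k=2 src: inc=1.904762, refl=1.904762·-0.142857=-0.2721; V=5.714286+1.904762+-0.272109=7.3469
k=3 load: inc=-0.272109, refl=-0.272109·0.333333=-0.0907; V=7.619048+-0.272109+-0.090703=7.2562
k=4 src: inc=-0.090703, refl=-0.090703·-0.142857=0.0130; V=7.346939+-0.090703+0.012958=7.2692
k=5 load: inc=0.012958, refl=0.012958·0.333333=0.0043; V=7.256236+0.012958+0.004319=7.2735
k=6 src: inc=0.004319, refl=0.004319·-0.142857=-0.0006; V=7.269193+0.004319+-0.000617=7.2729
k=7 load: inc=-0.000617, refl=-0.000617·0.333333=-0.0002; V=7.273513+-0.000617+-0.000206=7.2727

0 0 source 5.7143
1 5 load 7.6190
2 10 source 7.3469
3 15 load 7.2562
4 20 source 7.2692
5 25 load 7.2735
6 30 source 7.2729
7 35 load 7.2727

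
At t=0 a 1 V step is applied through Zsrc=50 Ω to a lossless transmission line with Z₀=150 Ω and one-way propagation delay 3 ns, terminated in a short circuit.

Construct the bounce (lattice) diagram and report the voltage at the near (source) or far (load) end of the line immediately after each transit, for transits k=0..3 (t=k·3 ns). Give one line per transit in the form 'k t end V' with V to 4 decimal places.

Γ_L=-1.000000, Γ_S=-0.500000; launch V₁=1·150/200=0.750000
k=0 src: V=0.7500
k=1 load: inc=0.750000, refl=0.750000·-1.000000=-0.7500; V=0.000000+0.750000+-0.750000=0.0000
k=2 src: inc=-0.750000, refl=-0.750000·-0.500000=0.3750; V=0.750000+-0.750000+0.375000=0.3750
k=3 load: inc=0.375000, refl=0.375000·-1.000000=-0.3750; V=0.000000+0.375000+-0.375000=0.0000

0 0 source 0.7500
1 3 load 0.0000
2 6 source 0.3750
3 9 load 0.0000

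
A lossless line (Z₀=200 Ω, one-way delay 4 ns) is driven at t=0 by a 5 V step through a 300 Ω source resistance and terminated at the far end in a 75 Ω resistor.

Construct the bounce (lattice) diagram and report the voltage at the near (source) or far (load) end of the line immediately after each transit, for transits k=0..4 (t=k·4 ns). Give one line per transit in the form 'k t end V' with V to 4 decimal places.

0 0 source 2.0000
1 4 load 1.0909
2 8 source 0.9091
3 12 load 0.9917
4 16 source 1.0083

Γ_L=-0.454545, Γ_S=0.200000; launch V₁=5·200/500=2.000000
k=0 src: V=2.0000
k=1 load: inc=2.000000, refl=2.000000·-0.454545=-0.9091; V=0.000000+2.000000+-0.909091=1.0909
k=2 src: inc=-0.909091, refl=-0.909091·0.200000=-0.1818; V=2.000000+-0.909091+-0.181818=0.9091
k=3 load: inc=-0.181818, refl=-0.181818·-0.454545=0.0826; V=1.090909+-0.181818+0.082645=0.9917
k=4 src: inc=0.082645, refl=0.082645·0.200000=0.0165; V=0.909091+0.082645+0.016529=1.0083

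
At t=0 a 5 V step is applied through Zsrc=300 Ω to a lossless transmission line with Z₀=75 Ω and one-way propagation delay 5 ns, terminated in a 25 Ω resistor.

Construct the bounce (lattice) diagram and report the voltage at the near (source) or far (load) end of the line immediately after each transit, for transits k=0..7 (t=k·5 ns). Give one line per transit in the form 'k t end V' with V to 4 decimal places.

0 0 source 1.0000
1 5 load 0.5000
2 10 source 0.2000
3 15 load 0.3500
4 20 source 0.4400
5 25 load 0.3950
6 30 source 0.3680
7 35 load 0.3815

Γ_L=-0.500000, Γ_S=0.600000; launch V₁=5·75/375=1.000000
k=0 src: V=1.0000
k=1 load: inc=1.000000, refl=1.000000·-0.500000=-0.5000; V=0.000000+1.000000+-0.500000=0.5000
k=2 src: inc=-0.500000, refl=-0.500000·0.600000=-0.3000; V=1.000000+-0.500000+-0.300000=0.2000
k=3 load: inc=-0.300000, refl=-0.300000·-0.500000=0.1500; V=0.500000+-0.300000+0.150000=0.3500
k=4 src: inc=0.150000, refl=0.150000·0.600000=0.0900; V=0.200000+0.150000+0.090000=0.4400
k=5 load: inc=0.090000, refl=0.090000·-0.500000=-0.0450; V=0.350000+0.090000+-0.045000=0.3950
k=6 src: inc=-0.045000, refl=-0.045000·0.600000=-0.0270; V=0.440000+-0.045000+-0.027000=0.3680
k=7 load: inc=-0.027000, refl=-0.027000·-0.500000=0.0135; V=0.395000+-0.027000+0.013500=0.3815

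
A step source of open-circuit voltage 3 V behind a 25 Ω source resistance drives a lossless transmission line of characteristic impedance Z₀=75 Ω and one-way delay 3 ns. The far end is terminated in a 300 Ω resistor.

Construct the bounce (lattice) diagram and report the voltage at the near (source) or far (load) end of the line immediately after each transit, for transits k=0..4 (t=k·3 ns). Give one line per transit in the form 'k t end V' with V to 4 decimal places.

Γ_L=0.600000, Γ_S=-0.500000; launch V₁=3·75/100=2.250000
k=0 src: V=2.2500
k=1 load: inc=2.250000, refl=2.250000·0.600000=1.3500; V=0.000000+2.250000+1.350000=3.6000
k=2 src: inc=1.350000, refl=1.350000·-0.500000=-0.6750; V=2.250000+1.350000+-0.675000=2.9250
k=3 load: inc=-0.675000, refl=-0.675000·0.600000=-0.4050; V=3.600000+-0.675000+-0.405000=2.5200
k=4 src: inc=-0.405000, refl=-0.405000·-0.500000=0.2025; V=2.925000+-0.405000+0.202500=2.7225

0 0 source 2.2500
1 3 load 3.6000
2 6 source 2.9250
3 9 load 2.5200
4 12 source 2.7225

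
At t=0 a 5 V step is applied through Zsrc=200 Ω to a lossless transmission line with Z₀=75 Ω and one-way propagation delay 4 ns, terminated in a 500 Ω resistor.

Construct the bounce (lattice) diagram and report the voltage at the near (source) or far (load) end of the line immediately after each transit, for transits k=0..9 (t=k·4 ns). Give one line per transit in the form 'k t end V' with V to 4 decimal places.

0 0 source 1.3636
1 4 load 2.3715
2 8 source 2.8297
3 12 load 3.1683
4 16 source 3.3222
5 20 load 3.4360
6 24 source 3.4877
7 28 load 3.5259
8 32 source 3.5433
9 36 load 3.5561

Γ_L=0.739130, Γ_S=0.454545; launch V₁=5·75/275=1.363636
k=0 src: V=1.3636
k=1 load: inc=1.363636, refl=1.363636·0.739130=1.0079; V=0.000000+1.363636+1.007905=2.3715
k=2 src: inc=1.007905, refl=1.007905·0.454545=0.4581; V=1.363636+1.007905+0.458139=2.8297
k=3 load: inc=0.458139, refl=0.458139·0.739130=0.3386; V=2.371542+0.458139+0.338624=3.1683
k=4 src: inc=0.338624, refl=0.338624·0.454545=0.1539; V=2.829680+0.338624+0.153920=3.3222
k=5 load: inc=0.153920, refl=0.153920·0.739130=0.1138; V=3.168304+0.153920+0.113767=3.4360
k=6 src: inc=0.113767, refl=0.113767·0.454545=0.0517; V=3.322225+0.113767+0.051712=3.4877
k=7 load: inc=0.051712, refl=0.051712·0.739130=0.0382; V=3.435992+0.051712+0.038222=3.5259
k=8 src: inc=0.038222, refl=0.038222·0.454545=0.0174; V=3.487704+0.038222+0.017374=3.5433
k=9 load: inc=0.017374, refl=0.017374·0.739130=0.0128; V=3.525926+0.017374+0.012841=3.5561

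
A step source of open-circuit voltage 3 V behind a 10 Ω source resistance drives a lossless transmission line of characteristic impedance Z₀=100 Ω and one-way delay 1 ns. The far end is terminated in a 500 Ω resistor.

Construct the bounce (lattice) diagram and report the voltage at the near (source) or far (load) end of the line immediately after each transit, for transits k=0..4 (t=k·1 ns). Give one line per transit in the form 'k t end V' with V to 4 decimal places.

Γ_L=0.666667, Γ_S=-0.818182; launch V₁=3·100/110=2.727273
k=0 src: V=2.7273
k=1 load: inc=2.727273, refl=2.727273·0.666667=1.8182; V=0.000000+2.727273+1.818182=4.5455
k=2 src: inc=1.818182, refl=1.818182·-0.818182=-1.4876; V=2.727273+1.818182+-1.487603=3.0579
k=3 load: inc=-1.487603, refl=-1.487603·0.666667=-0.9917; V=4.545455+-1.487603+-0.991736=2.0661
k=4 src: inc=-0.991736, refl=-0.991736·-0.818182=0.8114; V=3.057851+-0.991736+0.811420=2.8775

0 0 source 2.7273
1 1 load 4.5455
2 2 source 3.0579
3 3 load 2.0661
4 4 source 2.8775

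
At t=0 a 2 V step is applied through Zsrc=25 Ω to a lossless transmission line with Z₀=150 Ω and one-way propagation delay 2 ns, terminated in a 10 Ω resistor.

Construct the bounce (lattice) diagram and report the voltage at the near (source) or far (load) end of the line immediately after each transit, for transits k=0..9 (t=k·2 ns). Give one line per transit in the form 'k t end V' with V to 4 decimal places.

Γ_L=-0.875000, Γ_S=-0.714286; launch V₁=2·150/175=1.714286
k=0 src: V=1.7143
k=1 load: inc=1.714286, refl=1.714286·-0.875000=-1.5000; V=0.000000+1.714286+-1.500000=0.2143
k=2 src: inc=-1.500000, refl=-1.500000·-0.714286=1.0714; V=1.714286+-1.500000+1.071429=1.2857
k=3 load: inc=1.071429, refl=1.071429·-0.875000=-0.9375; V=0.214286+1.071429+-0.937500=0.3482
k=4 src: inc=-0.937500, refl=-0.937500·-0.714286=0.6696; V=1.285714+-0.937500+0.669643=1.0179
k=5 load: inc=0.669643, refl=0.669643·-0.875000=-0.5859; V=0.348214+0.669643+-0.585938=0.4319
k=6 src: inc=-0.585938, refl=-0.585938·-0.714286=0.4185; V=1.017857+-0.585938+0.418527=0.8504
k=7 load: inc=0.418527, refl=0.418527·-0.875000=-0.3662; V=0.431920+0.418527+-0.366211=0.4842
k=8 src: inc=-0.366211, refl=-0.366211·-0.714286=0.2616; V=0.850446+-0.366211+0.261579=0.7458
k=9 load: inc=0.261579, refl=0.261579·-0.875000=-0.2289; V=0.484235+0.261579+-0.228882=0.5169

0 0 source 1.7143
1 2 load 0.2143
2 4 source 1.2857
3 6 load 0.3482
4 8 source 1.0179
5 10 load 0.4319
6 12 source 0.8504
7 14 load 0.4842
8 16 source 0.7458
9 18 load 0.5169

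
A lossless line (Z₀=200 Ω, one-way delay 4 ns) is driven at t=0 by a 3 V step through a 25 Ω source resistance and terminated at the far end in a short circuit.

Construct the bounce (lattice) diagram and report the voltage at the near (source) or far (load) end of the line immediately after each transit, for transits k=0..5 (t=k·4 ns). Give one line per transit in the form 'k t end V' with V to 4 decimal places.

Γ_L=-1.000000, Γ_S=-0.777778; launch V₁=3·200/225=2.666667
k=0 src: V=2.6667
k=1 load: inc=2.666667, refl=2.666667·-1.000000=-2.6667; V=0.000000+2.666667+-2.666667=0.0000
k=2 src: inc=-2.666667, refl=-2.666667·-0.777778=2.0741; V=2.666667+-2.666667+2.074074=2.0741
k=3 load: inc=2.074074, refl=2.074074·-1.000000=-2.0741; V=0.000000+2.074074+-2.074074=0.0000
k=4 src: inc=-2.074074, refl=-2.074074·-0.777778=1.6132; V=2.074074+-2.074074+1.613169=1.6132
k=5 load: inc=1.613169, refl=1.613169·-1.000000=-1.6132; V=0.000000+1.613169+-1.613169=0.0000

0 0 source 2.6667
1 4 load 0.0000
2 8 source 2.0741
3 12 load 0.0000
4 16 source 1.6132
5 20 load 0.0000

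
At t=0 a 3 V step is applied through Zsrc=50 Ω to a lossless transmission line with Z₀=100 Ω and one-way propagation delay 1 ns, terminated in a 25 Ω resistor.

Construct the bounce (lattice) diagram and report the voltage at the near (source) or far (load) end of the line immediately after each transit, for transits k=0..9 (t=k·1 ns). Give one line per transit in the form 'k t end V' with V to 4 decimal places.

0 0 source 2.0000
1 1 load 0.8000
2 2 source 1.2000
3 3 load 0.9600
4 4 source 1.0400
5 5 load 0.9920
6 6 source 1.0080
7 7 load 0.9984
8 8 source 1.0016
9 9 load 0.9997

Γ_L=-0.600000, Γ_S=-0.333333; launch V₁=3·100/150=2.000000
k=0 src: V=2.0000
k=1 load: inc=2.000000, refl=2.000000·-0.600000=-1.2000; V=0.000000+2.000000+-1.200000=0.8000
k=2 src: inc=-1.200000, refl=-1.200000·-0.333333=0.4000; V=2.000000+-1.200000+0.400000=1.2000
k=3 load: inc=0.400000, refl=0.400000·-0.600000=-0.2400; V=0.800000+0.400000+-0.240000=0.9600
k=4 src: inc=-0.240000, refl=-0.240000·-0.333333=0.0800; V=1.200000+-0.240000+0.080000=1.0400
k=5 load: inc=0.080000, refl=0.080000·-0.600000=-0.0480; V=0.960000+0.080000+-0.048000=0.9920
k=6 src: inc=-0.048000, refl=-0.048000·-0.333333=0.0160; V=1.040000+-0.048000+0.016000=1.0080
k=7 load: inc=0.016000, refl=0.016000·-0.600000=-0.0096; V=0.992000+0.016000+-0.009600=0.9984
k=8 src: inc=-0.009600, refl=-0.009600·-0.333333=0.0032; V=1.008000+-0.009600+0.003200=1.0016
k=9 load: inc=0.003200, refl=0.003200·-0.600000=-0.0019; V=0.998400+0.003200+-0.001920=0.9997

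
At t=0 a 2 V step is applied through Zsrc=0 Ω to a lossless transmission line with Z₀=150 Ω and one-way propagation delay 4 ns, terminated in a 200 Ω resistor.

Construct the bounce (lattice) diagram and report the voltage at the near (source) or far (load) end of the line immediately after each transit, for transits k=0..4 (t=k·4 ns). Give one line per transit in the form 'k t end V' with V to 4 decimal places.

Γ_L=0.142857, Γ_S=-1.000000; launch V₁=2·150/150=2.000000
k=0 src: V=2.0000
k=1 load: inc=2.000000, refl=2.000000·0.142857=0.2857; V=0.000000+2.000000+0.285714=2.2857
k=2 src: inc=0.285714, refl=0.285714·-1.000000=-0.2857; V=2.000000+0.285714+-0.285714=2.0000
k=3 load: inc=-0.285714, refl=-0.285714·0.142857=-0.0408; V=2.285714+-0.285714+-0.040816=1.9592
k=4 src: inc=-0.040816, refl=-0.040816·-1.000000=0.0408; V=2.000000+-0.040816+0.040816=2.0000

0 0 source 2.0000
1 4 load 2.2857
2 8 source 2.0000
3 12 load 1.9592
4 16 source 2.0000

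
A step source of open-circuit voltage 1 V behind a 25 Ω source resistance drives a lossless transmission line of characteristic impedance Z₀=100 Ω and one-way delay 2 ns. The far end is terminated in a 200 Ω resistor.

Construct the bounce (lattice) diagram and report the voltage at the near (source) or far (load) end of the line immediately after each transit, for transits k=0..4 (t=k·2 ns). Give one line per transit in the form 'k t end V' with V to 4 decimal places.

0 0 source 0.8000
1 2 load 1.0667
2 4 source 0.9067
3 6 load 0.8533
4 8 source 0.8853

Γ_L=0.333333, Γ_S=-0.600000; launch V₁=1·100/125=0.800000
k=0 src: V=0.8000
k=1 load: inc=0.800000, refl=0.800000·0.333333=0.2667; V=0.000000+0.800000+0.266667=1.0667
k=2 src: inc=0.266667, refl=0.266667·-0.600000=-0.1600; V=0.800000+0.266667+-0.160000=0.9067
k=3 load: inc=-0.160000, refl=-0.160000·0.333333=-0.0533; V=1.066667+-0.160000+-0.053333=0.8533
k=4 src: inc=-0.053333, refl=-0.053333·-0.600000=0.0320; V=0.906667+-0.053333+0.032000=0.8853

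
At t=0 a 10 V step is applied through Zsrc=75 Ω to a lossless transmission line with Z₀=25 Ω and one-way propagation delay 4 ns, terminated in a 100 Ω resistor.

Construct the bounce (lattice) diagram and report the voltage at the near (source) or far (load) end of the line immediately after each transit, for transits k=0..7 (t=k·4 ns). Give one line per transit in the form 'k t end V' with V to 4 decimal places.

0 0 source 2.5000
1 4 load 4.0000
2 8 source 4.7500
3 12 load 5.2000
4 16 source 5.4250
5 20 load 5.5600
6 24 source 5.6275
7 28 load 5.6680

Γ_L=0.600000, Γ_S=0.500000; launch V₁=10·25/100=2.500000
k=0 src: V=2.5000
k=1 load: inc=2.500000, refl=2.500000·0.600000=1.5000; V=0.000000+2.500000+1.500000=4.0000
k=2 src: inc=1.500000, refl=1.500000·0.500000=0.7500; V=2.500000+1.500000+0.750000=4.7500
k=3 load: inc=0.750000, refl=0.750000·0.600000=0.4500; V=4.000000+0.750000+0.450000=5.2000
k=4 src: inc=0.450000, refl=0.450000·0.500000=0.2250; V=4.750000+0.450000+0.225000=5.4250
k=5 load: inc=0.225000, refl=0.225000·0.600000=0.1350; V=5.200000+0.225000+0.135000=5.5600
k=6 src: inc=0.135000, refl=0.135000·0.500000=0.0675; V=5.425000+0.135000+0.067500=5.6275
k=7 load: inc=0.067500, refl=0.067500·0.600000=0.0405; V=5.560000+0.067500+0.040500=5.6680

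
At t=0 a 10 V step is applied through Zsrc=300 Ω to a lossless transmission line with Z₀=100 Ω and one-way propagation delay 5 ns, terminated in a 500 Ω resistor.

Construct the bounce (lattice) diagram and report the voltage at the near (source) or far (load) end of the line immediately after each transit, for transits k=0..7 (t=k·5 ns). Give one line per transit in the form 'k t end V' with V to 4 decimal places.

0 0 source 2.5000
1 5 load 4.1667
2 10 source 5.0000
3 15 load 5.5556
4 20 source 5.8333
5 25 load 6.0185
6 30 source 6.1111
7 35 load 6.1728

Γ_L=0.666667, Γ_S=0.500000; launch V₁=10·100/400=2.500000
k=0 src: V=2.5000
k=1 load: inc=2.500000, refl=2.500000·0.666667=1.6667; V=0.000000+2.500000+1.666667=4.1667
k=2 src: inc=1.666667, refl=1.666667·0.500000=0.8333; V=2.500000+1.666667+0.833333=5.0000
k=3 load: inc=0.833333, refl=0.833333·0.666667=0.5556; V=4.166667+0.833333+0.555556=5.5556
k=4 src: inc=0.555556, refl=0.555556·0.500000=0.2778; V=5.000000+0.555556+0.277778=5.8333
k=5 load: inc=0.277778, refl=0.277778·0.666667=0.1852; V=5.555556+0.277778+0.185185=6.0185
k=6 src: inc=0.185185, refl=0.185185·0.500000=0.0926; V=5.833333+0.185185+0.092593=6.1111
k=7 load: inc=0.092593, refl=0.092593·0.666667=0.0617; V=6.018519+0.092593+0.061728=6.1728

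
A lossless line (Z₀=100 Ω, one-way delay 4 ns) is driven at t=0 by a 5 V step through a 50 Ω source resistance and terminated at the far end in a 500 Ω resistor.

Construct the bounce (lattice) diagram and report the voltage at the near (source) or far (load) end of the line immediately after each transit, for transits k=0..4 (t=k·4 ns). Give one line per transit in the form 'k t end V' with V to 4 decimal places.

0 0 source 3.3333
1 4 load 5.5556
2 8 source 4.8148
3 12 load 4.3210
4 16 source 4.4856

Γ_L=0.666667, Γ_S=-0.333333; launch V₁=5·100/150=3.333333
k=0 src: V=3.3333
k=1 load: inc=3.333333, refl=3.333333·0.666667=2.2222; V=0.000000+3.333333+2.222222=5.5556
k=2 src: inc=2.222222, refl=2.222222·-0.333333=-0.7407; V=3.333333+2.222222+-0.740741=4.8148
k=3 load: inc=-0.740741, refl=-0.740741·0.666667=-0.4938; V=5.555556+-0.740741+-0.493827=4.3210
k=4 src: inc=-0.493827, refl=-0.493827·-0.333333=0.1646; V=4.814815+-0.493827+0.164609=4.4856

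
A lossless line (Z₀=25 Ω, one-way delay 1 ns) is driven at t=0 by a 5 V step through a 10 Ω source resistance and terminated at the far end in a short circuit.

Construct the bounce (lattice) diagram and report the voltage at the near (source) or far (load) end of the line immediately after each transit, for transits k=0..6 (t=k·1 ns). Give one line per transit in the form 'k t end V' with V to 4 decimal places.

Γ_L=-1.000000, Γ_S=-0.428571; launch V₁=5·25/35=3.571429
k=0 src: V=3.5714
k=1 load: inc=3.571429, refl=3.571429·-1.000000=-3.5714; V=0.000000+3.571429+-3.571429=0.0000
k=2 src: inc=-3.571429, refl=-3.571429·-0.428571=1.5306; V=3.571429+-3.571429+1.530612=1.5306
k=3 load: inc=1.530612, refl=1.530612·-1.000000=-1.5306; V=0.000000+1.530612+-1.530612=0.0000
k=4 src: inc=-1.530612, refl=-1.530612·-0.428571=0.6560; V=1.530612+-1.530612+0.655977=0.6560
k=5 load: inc=0.655977, refl=0.655977·-1.000000=-0.6560; V=0.000000+0.655977+-0.655977=0.0000
k=6 src: inc=-0.655977, refl=-0.655977·-0.428571=0.2811; V=0.655977+-0.655977+0.281133=0.2811

0 0 source 3.5714
1 1 load 0.0000
2 2 source 1.5306
3 3 load 0.0000
4 4 source 0.6560
5 5 load 0.0000
6 6 source 0.2811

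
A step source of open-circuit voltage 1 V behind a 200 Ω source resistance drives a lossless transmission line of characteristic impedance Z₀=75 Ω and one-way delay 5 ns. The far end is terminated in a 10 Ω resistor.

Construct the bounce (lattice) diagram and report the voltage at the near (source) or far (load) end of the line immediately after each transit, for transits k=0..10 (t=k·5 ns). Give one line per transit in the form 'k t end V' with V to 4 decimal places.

Γ_L=-0.764706, Γ_S=0.454545; launch V₁=1·75/275=0.272727
k=0 src: V=0.2727
k=1 load: inc=0.272727, refl=0.272727·-0.764706=-0.2086; V=0.000000+0.272727+-0.208556=0.0642
k=2 src: inc=-0.208556, refl=-0.208556·0.454545=-0.0948; V=0.272727+-0.208556+-0.094798=-0.0306
k=3 load: inc=-0.094798, refl=-0.094798·-0.764706=0.0725; V=0.064171+-0.094798+0.072493=0.0419
k=4 src: inc=0.072493, refl=0.072493·0.454545=0.0330; V=-0.030627+0.072493+0.032951=0.0748
k=5 load: inc=0.032951, refl=0.032951·-0.764706=-0.0252; V=0.041866+0.032951+-0.025198=0.0496
k=6 src: inc=-0.025198, refl=-0.025198·0.454545=-0.0115; V=0.074817+-0.025198+-0.011454=0.0382
k=7 load: inc=-0.011454, refl=-0.011454·-0.764706=0.0088; V=0.049619+-0.011454+0.008759=0.0469
k=8 src: inc=0.008759, refl=0.008759·0.454545=0.0040; V=0.038165+0.008759+0.003981=0.0509
k=9 load: inc=0.003981, refl=0.003981·-0.764706=-0.0030; V=0.046924+0.003981+-0.003044=0.0479
k=10 src: inc=-0.003044, refl=-0.003044·0.454545=-0.0014; V=0.050905+-0.003044+-0.001384=0.0465

0 0 source 0.2727
1 5 load 0.0642
2 10 source -0.0306
3 15 load 0.0419
4 20 source 0.0748
5 25 load 0.0496
6 30 source 0.0382
7 35 load 0.0469
8 40 source 0.0509
9 45 load 0.0479
10 50 source 0.0465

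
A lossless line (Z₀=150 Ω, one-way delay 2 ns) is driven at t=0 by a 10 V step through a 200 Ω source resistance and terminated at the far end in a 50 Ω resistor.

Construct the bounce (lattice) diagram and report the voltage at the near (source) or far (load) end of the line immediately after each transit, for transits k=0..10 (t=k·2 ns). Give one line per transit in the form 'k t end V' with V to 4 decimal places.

Γ_L=-0.500000, Γ_S=0.142857; launch V₁=10·150/350=4.285714
k=0 src: V=4.2857
k=1 load: inc=4.285714, refl=4.285714·-0.500000=-2.1429; V=0.000000+4.285714+-2.142857=2.1429
k=2 src: inc=-2.142857, refl=-2.142857·0.142857=-0.3061; V=4.285714+-2.142857+-0.306122=1.8367
k=3 load: inc=-0.306122, refl=-0.306122·-0.500000=0.1531; V=2.142857+-0.306122+0.153061=1.9898
k=4 src: inc=0.153061, refl=0.153061·0.142857=0.0219; V=1.836735+0.153061+0.021866=2.0117
k=5 load: inc=0.021866, refl=0.021866·-0.500000=-0.0109; V=1.989796+0.021866+-0.010933=2.0007
k=6 src: inc=-0.010933, refl=-0.010933·0.142857=-0.0016; V=2.011662+-0.010933+-0.001562=1.9992
k=7 load: inc=-0.001562, refl=-0.001562·-0.500000=0.0008; V=2.000729+-0.001562+0.000781=1.9999
k=8 src: inc=0.000781, refl=0.000781·0.142857=0.0001; V=1.999167+0.000781+0.000112=2.0001
k=9 load: inc=0.000112, refl=0.000112·-0.500000=-0.0001; V=1.999948+0.000112+-0.000056=2.0000
k=10 src: inc=-0.000056, refl=-0.000056·0.142857=-0.0000; V=2.000059+-0.000056+-0.000008=2.0000

0 0 source 4.2857
1 2 load 2.1429
2 4 source 1.8367
3 6 load 1.9898
4 8 source 2.0117
5 10 load 2.0007
6 12 source 1.9992
7 14 load 1.9999
8 16 source 2.0001
9 18 load 2.0000
10 20 source 2.0000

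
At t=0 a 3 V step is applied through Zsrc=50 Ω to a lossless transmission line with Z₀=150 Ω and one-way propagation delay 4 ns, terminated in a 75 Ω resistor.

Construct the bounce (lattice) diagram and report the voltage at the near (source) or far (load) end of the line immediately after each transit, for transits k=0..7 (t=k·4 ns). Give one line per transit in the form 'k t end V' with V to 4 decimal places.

Γ_L=-0.333333, Γ_S=-0.500000; launch V₁=3·150/200=2.250000
k=0 src: V=2.2500
k=1 load: inc=2.250000, refl=2.250000·-0.333333=-0.7500; V=0.000000+2.250000+-0.750000=1.5000
k=2 src: inc=-0.750000, refl=-0.750000·-0.500000=0.3750; V=2.250000+-0.750000+0.375000=1.8750
k=3 load: inc=0.375000, refl=0.375000·-0.333333=-0.1250; V=1.500000+0.375000+-0.125000=1.7500
k=4 src: inc=-0.125000, refl=-0.125000·-0.500000=0.0625; V=1.875000+-0.125000+0.062500=1.8125
k=5 load: inc=0.062500, refl=0.062500·-0.333333=-0.0208; V=1.750000+0.062500+-0.020833=1.7917
k=6 src: inc=-0.020833, refl=-0.020833·-0.500000=0.0104; V=1.812500+-0.020833+0.010417=1.8021
k=7 load: inc=0.010417, refl=0.010417·-0.333333=-0.0035; V=1.791667+0.010417+-0.003472=1.7986

0 0 source 2.2500
1 4 load 1.5000
2 8 source 1.8750
3 12 load 1.7500
4 16 source 1.8125
5 20 load 1.7917
6 24 source 1.8021
7 28 load 1.7986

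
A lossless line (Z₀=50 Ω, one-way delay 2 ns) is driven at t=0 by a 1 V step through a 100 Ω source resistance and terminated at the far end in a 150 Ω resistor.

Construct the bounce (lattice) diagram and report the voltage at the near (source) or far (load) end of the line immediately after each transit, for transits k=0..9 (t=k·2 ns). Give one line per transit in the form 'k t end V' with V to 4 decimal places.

Γ_L=0.500000, Γ_S=0.333333; launch V₁=1·50/150=0.333333
k=0 src: V=0.3333
k=1 load: inc=0.333333, refl=0.333333·0.500000=0.1667; V=0.000000+0.333333+0.166667=0.5000
k=2 src: inc=0.166667, refl=0.166667·0.333333=0.0556; V=0.333333+0.166667+0.055556=0.5556
k=3 load: inc=0.055556, refl=0.055556·0.500000=0.0278; V=0.500000+0.055556+0.027778=0.5833
k=4 src: inc=0.027778, refl=0.027778·0.333333=0.0093; V=0.555556+0.027778+0.009259=0.5926
k=5 load: inc=0.009259, refl=0.009259·0.500000=0.0046; V=0.583333+0.009259+0.004630=0.5972
k=6 src: inc=0.004630, refl=0.004630·0.333333=0.0015; V=0.592593+0.004630+0.001543=0.5988
k=7 load: inc=0.001543, refl=0.001543·0.500000=0.0008; V=0.597222+0.001543+0.000772=0.5995
k=8 src: inc=0.000772, refl=0.000772·0.333333=0.0003; V=0.598765+0.000772+0.000257=0.5998
k=9 load: inc=0.000257, refl=0.000257·0.500000=0.0001; V=0.599537+0.000257+0.000129=0.5999

0 0 source 0.3333
1 2 load 0.5000
2 4 source 0.5556
3 6 load 0.5833
4 8 source 0.5926
5 10 load 0.5972
6 12 source 0.5988
7 14 load 0.5995
8 16 source 0.5998
9 18 load 0.5999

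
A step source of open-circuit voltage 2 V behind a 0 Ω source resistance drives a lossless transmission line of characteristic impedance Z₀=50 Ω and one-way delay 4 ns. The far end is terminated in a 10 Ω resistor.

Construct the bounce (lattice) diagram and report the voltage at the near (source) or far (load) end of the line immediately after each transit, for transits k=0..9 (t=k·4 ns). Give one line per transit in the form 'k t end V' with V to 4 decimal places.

Γ_L=-0.666667, Γ_S=-1.000000; launch V₁=2·50/50=2.000000
k=0 src: V=2.0000
k=1 load: inc=2.000000, refl=2.000000·-0.666667=-1.3333; V=0.000000+2.000000+-1.333333=0.6667
k=2 src: inc=-1.333333, refl=-1.333333·-1.000000=1.3333; V=2.000000+-1.333333+1.333333=2.0000
k=3 load: inc=1.333333, refl=1.333333·-0.666667=-0.8889; V=0.666667+1.333333+-0.888889=1.1111
k=4 src: inc=-0.888889, refl=-0.888889·-1.000000=0.8889; V=2.000000+-0.888889+0.888889=2.0000
k=5 load: inc=0.888889, refl=0.888889·-0.666667=-0.5926; V=1.111111+0.888889+-0.592593=1.4074
k=6 src: inc=-0.592593, refl=-0.592593·-1.000000=0.5926; V=2.000000+-0.592593+0.592593=2.0000
k=7 load: inc=0.592593, refl=0.592593·-0.666667=-0.3951; V=1.407407+0.592593+-0.395062=1.6049
k=8 src: inc=-0.395062, refl=-0.395062·-1.000000=0.3951; V=2.000000+-0.395062+0.395062=2.0000
k=9 load: inc=0.395062, refl=0.395062·-0.666667=-0.2634; V=1.604938+0.395062+-0.263374=1.7366

0 0 source 2.0000
1 4 load 0.6667
2 8 source 2.0000
3 12 load 1.1111
4 16 source 2.0000
5 20 load 1.4074
6 24 source 2.0000
7 28 load 1.6049
8 32 source 2.0000
9 36 load 1.7366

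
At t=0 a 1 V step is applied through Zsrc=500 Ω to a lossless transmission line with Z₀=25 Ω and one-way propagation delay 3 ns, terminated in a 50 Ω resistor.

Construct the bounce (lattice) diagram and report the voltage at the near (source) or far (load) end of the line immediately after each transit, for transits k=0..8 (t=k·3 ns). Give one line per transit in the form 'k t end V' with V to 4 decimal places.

Γ_L=0.333333, Γ_S=0.904762; launch V₁=1·25/525=0.047619
k=0 src: V=0.0476
k=1 load: inc=0.047619, refl=0.047619·0.333333=0.0159; V=0.000000+0.047619+0.015873=0.0635
k=2 src: inc=0.015873, refl=0.015873·0.904762=0.0144; V=0.047619+0.015873+0.014361=0.0779
k=3 load: inc=0.014361, refl=0.014361·0.333333=0.0048; V=0.063492+0.014361+0.004787=0.0826
k=4 src: inc=0.004787, refl=0.004787·0.904762=0.0043; V=0.077853+0.004787+0.004331=0.0870
k=5 load: inc=0.004331, refl=0.004331·0.333333=0.0014; V=0.082640+0.004331+0.001444=0.0884
k=6 src: inc=0.001444, refl=0.001444·0.904762=0.0013; V=0.086972+0.001444+0.001306=0.0897
k=7 load: inc=0.001306, refl=0.001306·0.333333=0.0004; V=0.088415+0.001306+0.000435=0.0902
k=8 src: inc=0.000435, refl=0.000435·0.904762=0.0004; V=0.089722+0.000435+0.000394=0.0906

0 0 source 0.0476
1 3 load 0.0635
2 6 source 0.0779
3 9 load 0.0826
4 12 source 0.0870
5 15 load 0.0884
6 18 source 0.0897
7 21 load 0.0902
8 24 source 0.0906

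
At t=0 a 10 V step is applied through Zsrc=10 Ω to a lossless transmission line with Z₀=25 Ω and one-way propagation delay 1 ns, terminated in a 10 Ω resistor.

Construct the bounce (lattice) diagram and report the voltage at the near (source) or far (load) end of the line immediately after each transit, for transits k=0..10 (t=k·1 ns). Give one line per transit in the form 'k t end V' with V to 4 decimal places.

0 0 source 7.1429
1 1 load 4.0816
2 2 source 5.3936
3 3 load 4.8313
4 4 source 5.0723
5 5 load 4.9690
6 6 source 5.0133
7 7 load 4.9943
8 8 source 5.0024
9 9 load 4.9990
10 10 source 5.0004

Γ_L=-0.428571, Γ_S=-0.428571; launch V₁=10·25/35=7.142857
k=0 src: V=7.1429
k=1 load: inc=7.142857, refl=7.142857·-0.428571=-3.0612; V=0.000000+7.142857+-3.061224=4.0816
k=2 src: inc=-3.061224, refl=-3.061224·-0.428571=1.3120; V=7.142857+-3.061224+1.311953=5.3936
k=3 load: inc=1.311953, refl=1.311953·-0.428571=-0.5623; V=4.081633+1.311953+-0.562266=4.8313
k=4 src: inc=-0.562266, refl=-0.562266·-0.428571=0.2410; V=5.393586+-0.562266+0.240971=5.0723
k=5 load: inc=0.240971, refl=0.240971·-0.428571=-0.1033; V=4.831320+0.240971+-0.103273=4.9690
k=6 src: inc=-0.103273, refl=-0.103273·-0.428571=0.0443; V=5.072291+-0.103273+0.044260=5.0133
k=7 load: inc=0.044260, refl=0.044260·-0.428571=-0.0190; V=4.969018+0.044260+-0.018969=4.9943
k=8 src: inc=-0.018969, refl=-0.018969·-0.428571=0.0081; V=5.013278+-0.018969+0.008129=5.0024
k=9 load: inc=0.008129, refl=0.008129·-0.428571=-0.0035; V=4.994309+0.008129+-0.003484=4.9990
k=10 src: inc=-0.003484, refl=-0.003484·-0.428571=0.0015; V=5.002439+-0.003484+0.001493=5.0004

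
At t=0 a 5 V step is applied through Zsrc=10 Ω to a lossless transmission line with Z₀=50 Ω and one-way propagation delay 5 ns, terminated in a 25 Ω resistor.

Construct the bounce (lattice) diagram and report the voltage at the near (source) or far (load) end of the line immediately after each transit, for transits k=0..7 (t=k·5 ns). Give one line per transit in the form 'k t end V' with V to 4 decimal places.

0 0 source 4.1667
1 5 load 2.7778
2 10 source 3.7037
3 15 load 3.3951
4 20 source 3.6008
5 25 load 3.5322
6 30 source 3.5780
7 35 load 3.5627

Γ_L=-0.333333, Γ_S=-0.666667; launch V₁=5·50/60=4.166667
k=0 src: V=4.1667
k=1 load: inc=4.166667, refl=4.166667·-0.333333=-1.3889; V=0.000000+4.166667+-1.388889=2.7778
k=2 src: inc=-1.388889, refl=-1.388889·-0.666667=0.9259; V=4.166667+-1.388889+0.925926=3.7037
k=3 load: inc=0.925926, refl=0.925926·-0.333333=-0.3086; V=2.777778+0.925926+-0.308642=3.3951
k=4 src: inc=-0.308642, refl=-0.308642·-0.666667=0.2058; V=3.703704+-0.308642+0.205761=3.6008
k=5 load: inc=0.205761, refl=0.205761·-0.333333=-0.0686; V=3.395062+0.205761+-0.068587=3.5322
k=6 src: inc=-0.068587, refl=-0.068587·-0.666667=0.0457; V=3.600823+-0.068587+0.045725=3.5780
k=7 load: inc=0.045725, refl=0.045725·-0.333333=-0.0152; V=3.532236+0.045725+-0.015242=3.5627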